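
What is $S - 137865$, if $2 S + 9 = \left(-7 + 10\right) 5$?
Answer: $-137862$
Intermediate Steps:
$S = 3$ ($S = - \frac{9}{2} + \frac{\left(-7 + 10\right) 5}{2} = - \frac{9}{2} + \frac{3 \cdot 5}{2} = - \frac{9}{2} + \frac{1}{2} \cdot 15 = - \frac{9}{2} + \frac{15}{2} = 3$)
$S - 137865 = 3 - 137865 = -137862$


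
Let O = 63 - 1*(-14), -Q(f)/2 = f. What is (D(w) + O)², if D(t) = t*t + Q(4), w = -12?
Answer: 45369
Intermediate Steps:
Q(f) = -2*f
O = 77 (O = 63 + 14 = 77)
D(t) = -8 + t² (D(t) = t*t - 2*4 = t² - 8 = -8 + t²)
(D(w) + O)² = ((-8 + (-12)²) + 77)² = ((-8 + 144) + 77)² = (136 + 77)² = 213² = 45369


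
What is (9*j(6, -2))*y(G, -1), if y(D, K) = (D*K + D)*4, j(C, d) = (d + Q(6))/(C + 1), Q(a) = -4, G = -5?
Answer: 0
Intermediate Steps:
j(C, d) = (-4 + d)/(1 + C) (j(C, d) = (d - 4)/(C + 1) = (-4 + d)/(1 + C))
y(D, K) = 4*D + 4*D*K (y(D, K) = (D + D*K)*4 = 4*D + 4*D*K)
(9*j(6, -2))*y(G, -1) = (9*((-4 - 2)/(1 + 6)))*(4*(-5)*(1 - 1)) = (9*(-6/7))*(4*(-5)*0) = (9*((⅐)*(-6)))*0 = (9*(-6/7))*0 = -54/7*0 = 0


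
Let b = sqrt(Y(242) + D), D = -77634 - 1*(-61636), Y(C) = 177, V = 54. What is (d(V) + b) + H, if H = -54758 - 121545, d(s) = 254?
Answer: -176049 + I*sqrt(15821) ≈ -1.7605e+5 + 125.78*I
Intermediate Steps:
H = -176303
D = -15998 (D = -77634 + 61636 = -15998)
b = I*sqrt(15821) (b = sqrt(177 - 15998) = sqrt(-15821) = I*sqrt(15821) ≈ 125.78*I)
(d(V) + b) + H = (254 + I*sqrt(15821)) - 176303 = -176049 + I*sqrt(15821)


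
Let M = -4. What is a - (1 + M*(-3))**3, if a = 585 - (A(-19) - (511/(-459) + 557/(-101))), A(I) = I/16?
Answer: -1199726891/741744 ≈ -1617.4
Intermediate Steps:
A(I) = I/16 (A(I) = I*(1/16) = I/16)
a = 429884677/741744 (a = 585 - ((1/16)*(-19) - (511/(-459) + 557/(-101))) = 585 - (-19/16 - (511*(-1/459) + 557*(-1/101))) = 585 - (-19/16 - (-511/459 - 557/101)) = 585 - (-19/16 - 1*(-307274/46359)) = 585 - (-19/16 + 307274/46359) = 585 - 1*4035563/741744 = 585 - 4035563/741744 = 429884677/741744 ≈ 579.56)
a - (1 + M*(-3))**3 = 429884677/741744 - (1 - 4*(-3))**3 = 429884677/741744 - (1 + 12)**3 = 429884677/741744 - 1*13**3 = 429884677/741744 - 1*2197 = 429884677/741744 - 2197 = -1199726891/741744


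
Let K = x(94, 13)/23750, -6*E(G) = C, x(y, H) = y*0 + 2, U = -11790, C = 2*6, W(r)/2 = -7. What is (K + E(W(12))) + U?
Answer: -140029999/11875 ≈ -11792.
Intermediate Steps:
W(r) = -14 (W(r) = 2*(-7) = -14)
C = 12
x(y, H) = 2 (x(y, H) = 0 + 2 = 2)
E(G) = -2 (E(G) = -1/6*12 = -2)
K = 1/11875 (K = 2/23750 = 2*(1/23750) = 1/11875 ≈ 8.4211e-5)
(K + E(W(12))) + U = (1/11875 - 2) - 11790 = -23749/11875 - 11790 = -140029999/11875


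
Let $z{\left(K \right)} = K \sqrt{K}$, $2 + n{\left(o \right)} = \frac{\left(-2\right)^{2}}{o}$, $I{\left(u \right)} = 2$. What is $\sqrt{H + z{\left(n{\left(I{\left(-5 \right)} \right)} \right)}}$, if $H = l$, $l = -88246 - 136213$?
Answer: $i \sqrt{224459} \approx 473.77 i$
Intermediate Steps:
$l = -224459$
$n{\left(o \right)} = -2 + \frac{4}{o}$ ($n{\left(o \right)} = -2 + \frac{\left(-2\right)^{2}}{o} = -2 + \frac{4}{o}$)
$z{\left(K \right)} = K^{\frac{3}{2}}$
$H = -224459$
$\sqrt{H + z{\left(n{\left(I{\left(-5 \right)} \right)} \right)}} = \sqrt{-224459 + \left(-2 + \frac{4}{2}\right)^{\frac{3}{2}}} = \sqrt{-224459 + \left(-2 + 4 \cdot \frac{1}{2}\right)^{\frac{3}{2}}} = \sqrt{-224459 + \left(-2 + 2\right)^{\frac{3}{2}}} = \sqrt{-224459 + 0^{\frac{3}{2}}} = \sqrt{-224459 + 0} = \sqrt{-224459} = i \sqrt{224459}$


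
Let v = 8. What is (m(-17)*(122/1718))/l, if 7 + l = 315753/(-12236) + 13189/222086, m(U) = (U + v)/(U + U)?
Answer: -372969229626/649724344225139 ≈ -0.00057404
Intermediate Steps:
m(U) = (8 + U)/(2*U) (m(U) = (U + 8)/(U + U) = (8 + U)/((2*U)) = (8 + U)*(1/(2*U)) = (8 + U)/(2*U))
l = -44492525113/1358722148 (l = -7 + (315753/(-12236) + 13189/222086) = -7 + (315753*(-1/12236) + 13189*(1/222086)) = -7 + (-315753/12236 + 13189/222086) = -7 - 34981470077/1358722148 = -44492525113/1358722148 ≈ -32.746)
(m(-17)*(122/1718))/l = (((½)*(8 - 17)/(-17))*(122/1718))/(-44492525113/1358722148) = (((½)*(-1/17)*(-9))*(122*(1/1718)))*(-1358722148/44492525113) = ((9/34)*(61/859))*(-1358722148/44492525113) = (549/29206)*(-1358722148/44492525113) = -372969229626/649724344225139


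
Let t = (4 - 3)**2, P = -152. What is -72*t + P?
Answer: -224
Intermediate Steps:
t = 1 (t = 1**2 = 1)
-72*t + P = -72*1 - 152 = -72 - 152 = -224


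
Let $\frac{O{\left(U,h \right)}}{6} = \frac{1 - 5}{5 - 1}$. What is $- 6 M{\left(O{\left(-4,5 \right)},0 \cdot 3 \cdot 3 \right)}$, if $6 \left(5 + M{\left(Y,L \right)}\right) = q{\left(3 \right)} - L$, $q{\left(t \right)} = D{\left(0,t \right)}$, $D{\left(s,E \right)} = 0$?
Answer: $30$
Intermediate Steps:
$q{\left(t \right)} = 0$
$O{\left(U,h \right)} = -6$ ($O{\left(U,h \right)} = 6 \frac{1 - 5}{5 - 1} = 6 \left(- \frac{4}{4}\right) = 6 \left(\left(-4\right) \frac{1}{4}\right) = 6 \left(-1\right) = -6$)
$M{\left(Y,L \right)} = -5 - \frac{L}{6}$ ($M{\left(Y,L \right)} = -5 + \frac{0 - L}{6} = -5 + \frac{\left(-1\right) L}{6} = -5 - \frac{L}{6}$)
$- 6 M{\left(O{\left(-4,5 \right)},0 \cdot 3 \cdot 3 \right)} = - 6 \left(-5 - \frac{0 \cdot 3 \cdot 3}{6}\right) = - 6 \left(-5 - \frac{0 \cdot 3}{6}\right) = - 6 \left(-5 - 0\right) = - 6 \left(-5 + 0\right) = \left(-6\right) \left(-5\right) = 30$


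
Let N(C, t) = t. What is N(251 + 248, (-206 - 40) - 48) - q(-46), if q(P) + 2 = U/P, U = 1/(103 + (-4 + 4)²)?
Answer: -1383495/4738 ≈ -292.00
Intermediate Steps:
U = 1/103 (U = 1/(103 + 0²) = 1/(103 + 0) = 1/103 ≈ 0.0097087)
q(P) = -2 + 1/(103*P)
N(251 + 248, (-206 - 40) - 48) - q(-46) = ((-206 - 40) - 48) - (-2 + (1/103)/(-46)) = (-246 - 48) - (-2 + (1/103)*(-1/46)) = -294 - (-2 - 1/4738) = -294 - 1*(-9477/4738) = -294 + 9477/4738 = -1383495/4738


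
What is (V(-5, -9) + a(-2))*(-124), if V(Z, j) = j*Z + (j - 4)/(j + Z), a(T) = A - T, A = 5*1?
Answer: -45942/7 ≈ -6563.1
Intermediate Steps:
A = 5
a(T) = 5 - T
V(Z, j) = Z*j + (-4 + j)/(Z + j)
(V(-5, -9) + a(-2))*(-124) = ((-4 - 9 - 5*(-9)² - 9*(-5)²)/(-5 - 9) + (5 - 1*(-2)))*(-124) = ((-4 - 9 - 5*81 - 9*25)/(-14) + (5 + 2))*(-124) = (-(-4 - 9 - 405 - 225)/14 + 7)*(-124) = (-1/14*(-643) + 7)*(-124) = (643/14 + 7)*(-124) = (741/14)*(-124) = -45942/7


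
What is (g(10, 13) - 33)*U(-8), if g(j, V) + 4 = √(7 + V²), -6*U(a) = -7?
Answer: -259/6 + 14*√11/3 ≈ -27.689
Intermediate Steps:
U(a) = 7/6 (U(a) = -⅙*(-7) = 7/6)
g(j, V) = -4 + √(7 + V²)
(g(10, 13) - 33)*U(-8) = ((-4 + √(7 + 13²)) - 33)*(7/6) = ((-4 + √(7 + 169)) - 33)*(7/6) = ((-4 + √176) - 33)*(7/6) = ((-4 + 4*√11) - 33)*(7/6) = (-37 + 4*√11)*(7/6) = -259/6 + 14*√11/3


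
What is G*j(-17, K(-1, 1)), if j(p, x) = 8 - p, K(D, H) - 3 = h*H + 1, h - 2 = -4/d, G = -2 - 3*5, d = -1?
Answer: -425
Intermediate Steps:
G = -17 (G = -2 - 15 = -17)
h = 6 (h = 2 - 4/(-1) = 2 - 4*(-1) = 2 + 4 = 6)
K(D, H) = 4 + 6*H (K(D, H) = 3 + (6*H + 1) = 3 + (1 + 6*H) = 4 + 6*H)
G*j(-17, K(-1, 1)) = -17*(8 - 1*(-17)) = -17*(8 + 17) = -17*25 = -425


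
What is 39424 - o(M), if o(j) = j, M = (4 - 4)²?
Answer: 39424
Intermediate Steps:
M = 0 (M = 0² = 0)
39424 - o(M) = 39424 - 1*0 = 39424 + 0 = 39424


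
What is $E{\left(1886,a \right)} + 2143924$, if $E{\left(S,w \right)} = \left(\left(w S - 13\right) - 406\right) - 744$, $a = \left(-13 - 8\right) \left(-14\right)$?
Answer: $2697245$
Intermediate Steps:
$a = 294$ ($a = \left(-21\right) \left(-14\right) = 294$)
$E{\left(S,w \right)} = -1163 + S w$ ($E{\left(S,w \right)} = \left(\left(S w - 13\right) - 406\right) - 744 = \left(\left(-13 + S w\right) - 406\right) - 744 = \left(-419 + S w\right) - 744 = -1163 + S w$)
$E{\left(1886,a \right)} + 2143924 = \left(-1163 + 1886 \cdot 294\right) + 2143924 = \left(-1163 + 554484\right) + 2143924 = 553321 + 2143924 = 2697245$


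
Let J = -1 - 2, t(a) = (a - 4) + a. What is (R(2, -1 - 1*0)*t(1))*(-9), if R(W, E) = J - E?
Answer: -36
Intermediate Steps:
t(a) = -4 + 2*a (t(a) = (-4 + a) + a = -4 + 2*a)
J = -3
R(W, E) = -3 - E
(R(2, -1 - 1*0)*t(1))*(-9) = ((-3 - (-1 - 1*0))*(-4 + 2*1))*(-9) = ((-3 - (-1 + 0))*(-4 + 2))*(-9) = ((-3 - 1*(-1))*(-2))*(-9) = ((-3 + 1)*(-2))*(-9) = -2*(-2)*(-9) = 4*(-9) = -36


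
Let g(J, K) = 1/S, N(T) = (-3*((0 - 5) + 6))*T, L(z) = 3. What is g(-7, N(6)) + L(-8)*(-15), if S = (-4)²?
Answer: -719/16 ≈ -44.938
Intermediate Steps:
N(T) = -3*T (N(T) = (-3*(-5 + 6))*T = (-3*1)*T = -3*T)
S = 16
g(J, K) = 1/16
g(-7, N(6)) + L(-8)*(-15) = 1/16 + 3*(-15) = 1/16 - 45 = -719/16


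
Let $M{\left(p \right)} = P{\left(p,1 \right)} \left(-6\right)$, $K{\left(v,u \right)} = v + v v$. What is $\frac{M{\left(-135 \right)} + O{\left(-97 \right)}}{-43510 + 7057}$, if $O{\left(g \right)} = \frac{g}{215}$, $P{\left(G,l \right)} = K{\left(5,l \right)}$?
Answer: $\frac{38797}{7837395} \approx 0.0049502$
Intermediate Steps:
$K{\left(v,u \right)} = v + v^{2}$
$P{\left(G,l \right)} = 30$ ($P{\left(G,l \right)} = 5 \left(1 + 5\right) = 5 \cdot 6 = 30$)
$O{\left(g \right)} = \frac{g}{215}$ ($O{\left(g \right)} = g \frac{1}{215} = \frac{g}{215}$)
$M{\left(p \right)} = -180$ ($M{\left(p \right)} = 30 \left(-6\right) = -180$)
$\frac{M{\left(-135 \right)} + O{\left(-97 \right)}}{-43510 + 7057} = \frac{-180 + \frac{1}{215} \left(-97\right)}{-43510 + 7057} = \frac{-180 - \frac{97}{215}}{-36453} = \left(- \frac{38797}{215}\right) \left(- \frac{1}{36453}\right) = \frac{38797}{7837395}$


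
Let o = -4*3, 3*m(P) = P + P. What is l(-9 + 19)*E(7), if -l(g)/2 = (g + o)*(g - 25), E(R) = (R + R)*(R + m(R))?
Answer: -9800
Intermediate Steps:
m(P) = 2*P/3 (m(P) = (P + P)/3 = (2*P)/3 = 2*P/3)
o = -12
E(R) = 10*R²/3 (E(R) = (R + R)*(R + 2*R/3) = (2*R)*(5*R/3) = 10*R²/3)
l(g) = -2*(-25 + g)*(-12 + g) (l(g) = -2*(g - 12)*(g - 25) = -2*(-12 + g)*(-25 + g) = -2*(-25 + g)*(-12 + g))
l(-9 + 19)*E(7) = (-600 - 2*(-9 + 19)² + 74*(-9 + 19))*((10/3)*7²) = (-600 - 2*10² + 74*10)*((10/3)*49) = (-600 - 2*100 + 740)*(490/3) = (-600 - 200 + 740)*(490/3) = -60*490/3 = -9800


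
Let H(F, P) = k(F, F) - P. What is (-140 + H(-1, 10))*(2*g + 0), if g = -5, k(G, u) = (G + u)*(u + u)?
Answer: 1460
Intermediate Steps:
k(G, u) = 2*u*(G + u) (k(G, u) = (G + u)*(2*u) = 2*u*(G + u))
H(F, P) = -P + 4*F² (H(F, P) = 2*F*(F + F) - P = 2*F*(2*F) - P = 4*F² - P = -P + 4*F²)
(-140 + H(-1, 10))*(2*g + 0) = (-140 + (-1*10 + 4*(-1)²))*(2*(-5) + 0) = (-140 + (-10 + 4*1))*(-10 + 0) = (-140 + (-10 + 4))*(-10) = (-140 - 6)*(-10) = -146*(-10) = 1460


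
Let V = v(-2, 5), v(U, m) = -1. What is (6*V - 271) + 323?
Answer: 46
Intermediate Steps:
V = -1
(6*V - 271) + 323 = (6*(-1) - 271) + 323 = (-6 - 271) + 323 = -277 + 323 = 46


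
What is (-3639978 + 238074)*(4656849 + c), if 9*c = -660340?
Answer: -46777655292368/3 ≈ -1.5593e+13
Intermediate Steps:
c = -660340/9 (c = (⅑)*(-660340) = -660340/9 ≈ -73371.)
(-3639978 + 238074)*(4656849 + c) = (-3639978 + 238074)*(4656849 - 660340/9) = -3401904*41251301/9 = -46777655292368/3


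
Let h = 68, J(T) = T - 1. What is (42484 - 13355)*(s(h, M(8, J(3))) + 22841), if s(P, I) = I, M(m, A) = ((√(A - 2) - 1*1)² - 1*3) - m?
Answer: 665044199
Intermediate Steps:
J(T) = -1 + T
M(m, A) = -3 + (-1 + √(-2 + A))² - m (M(m, A) = ((√(-2 + A) - 1)² - 3) - m = ((-1 + √(-2 + A))² - 3) - m = (-3 + (-1 + √(-2 + A))²) - m = -3 + (-1 + √(-2 + A))² - m)
(42484 - 13355)*(s(h, M(8, J(3))) + 22841) = (42484 - 13355)*((-3 + (-1 + √(-2 + (-1 + 3)))² - 1*8) + 22841) = 29129*((-3 + (-1 + √(-2 + 2))² - 8) + 22841) = 29129*((-3 + (-1 + √0)² - 8) + 22841) = 29129*((-3 + (-1 + 0)² - 8) + 22841) = 29129*((-3 + (-1)² - 8) + 22841) = 29129*((-3 + 1 - 8) + 22841) = 29129*(-10 + 22841) = 29129*22831 = 665044199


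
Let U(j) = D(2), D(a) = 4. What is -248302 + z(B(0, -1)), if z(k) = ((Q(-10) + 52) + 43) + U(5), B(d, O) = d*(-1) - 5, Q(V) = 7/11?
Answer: -2730226/11 ≈ -2.4820e+5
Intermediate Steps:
Q(V) = 7/11 (Q(V) = 7*(1/11) = 7/11)
U(j) = 4
B(d, O) = -5 - d (B(d, O) = -d - 5 = -5 - d)
z(k) = 1096/11 (z(k) = ((7/11 + 52) + 43) + 4 = (579/11 + 43) + 4 = 1052/11 + 4 = 1096/11)
-248302 + z(B(0, -1)) = -248302 + 1096/11 = -2730226/11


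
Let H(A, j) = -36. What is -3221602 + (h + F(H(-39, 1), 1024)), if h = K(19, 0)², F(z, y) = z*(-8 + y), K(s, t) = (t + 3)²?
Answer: -3258097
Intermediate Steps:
K(s, t) = (3 + t)²
h = 81 (h = ((3 + 0)²)² = (3²)² = 9² = 81)
-3221602 + (h + F(H(-39, 1), 1024)) = -3221602 + (81 - 36*(-8 + 1024)) = -3221602 + (81 - 36*1016) = -3221602 + (81 - 36576) = -3221602 - 36495 = -3258097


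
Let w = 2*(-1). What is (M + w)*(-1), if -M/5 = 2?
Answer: 12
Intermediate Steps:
w = -2
M = -10 (M = -5*2 = -10)
(M + w)*(-1) = (-10 - 2)*(-1) = -12*(-1) = 12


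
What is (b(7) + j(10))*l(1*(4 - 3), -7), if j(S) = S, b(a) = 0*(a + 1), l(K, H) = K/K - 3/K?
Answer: -20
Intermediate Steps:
l(K, H) = 1 - 3/K
b(a) = 0 (b(a) = 0*(1 + a) = 0)
(b(7) + j(10))*l(1*(4 - 3), -7) = (0 + 10)*((-3 + 1*(4 - 3))/((1*(4 - 3)))) = 10*((-3 + 1*1)/((1*1))) = 10*((-3 + 1)/1) = 10*(1*(-2)) = 10*(-2) = -20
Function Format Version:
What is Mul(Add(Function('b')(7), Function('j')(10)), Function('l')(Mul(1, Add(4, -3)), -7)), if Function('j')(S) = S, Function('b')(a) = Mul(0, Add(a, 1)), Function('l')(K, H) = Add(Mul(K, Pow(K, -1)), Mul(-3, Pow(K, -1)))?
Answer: -20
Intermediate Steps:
Function('l')(K, H) = Add(1, Mul(-3, Pow(K, -1)))
Function('b')(a) = 0 (Function('b')(a) = Mul(0, Add(1, a)) = 0)
Mul(Add(Function('b')(7), Function('j')(10)), Function('l')(Mul(1, Add(4, -3)), -7)) = Mul(Add(0, 10), Mul(Pow(Mul(1, Add(4, -3)), -1), Add(-3, Mul(1, Add(4, -3))))) = Mul(10, Mul(Pow(Mul(1, 1), -1), Add(-3, Mul(1, 1)))) = Mul(10, Mul(Pow(1, -1), Add(-3, 1))) = Mul(10, Mul(1, -2)) = Mul(10, -2) = -20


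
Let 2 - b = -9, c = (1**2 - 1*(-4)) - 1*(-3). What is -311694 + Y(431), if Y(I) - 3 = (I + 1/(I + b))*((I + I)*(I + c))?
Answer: 35975998416/221 ≈ 1.6279e+8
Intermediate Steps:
c = 8 (c = (1 + 4) + 3 = 5 + 3 = 8)
b = 11 (b = 2 - 1*(-9) = 2 + 9 = 11)
Y(I) = 3 + 2*I*(8 + I)*(I + 1/(11 + I)) (Y(I) = 3 + (I + 1/(I + 11))*((I + I)*(I + 8)) = 3 + (I + 1/(11 + I))*((2*I)*(8 + I)) = 3 + (I + 1/(11 + I))*(2*I*(8 + I)) = 3 + 2*I*(8 + I)*(I + 1/(11 + I)))
-311694 + Y(431) = -311694 + (33 + 2*431**4 + 19*431 + 38*431**3 + 178*431**2)/(11 + 431) = -311694 + (33 + 2*34507149121 + 8189 + 38*80062991 + 178*185761)/442 = -311694 + (33 + 69014298242 + 8189 + 3042393658 + 33065458)/442 = -311694 + (1/442)*72089765580 = -311694 + 36044882790/221 = 35975998416/221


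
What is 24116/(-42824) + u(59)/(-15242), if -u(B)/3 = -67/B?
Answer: -1355974742/2406917567 ≈ -0.56337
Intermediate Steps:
u(B) = 201/B (u(B) = -(-201)/B = 201/B)
24116/(-42824) + u(59)/(-15242) = 24116/(-42824) + (201/59)/(-15242) = 24116*(-1/42824) + (201*(1/59))*(-1/15242) = -6029/10706 + (201/59)*(-1/15242) = -6029/10706 - 201/899278 = -1355974742/2406917567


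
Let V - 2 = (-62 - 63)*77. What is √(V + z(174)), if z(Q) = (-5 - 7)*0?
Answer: I*√9623 ≈ 98.097*I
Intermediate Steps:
V = -9623 (V = 2 + (-62 - 63)*77 = 2 - 125*77 = 2 - 9625 = -9623)
z(Q) = 0 (z(Q) = -12*0 = 0)
√(V + z(174)) = √(-9623 + 0) = √(-9623) = I*√9623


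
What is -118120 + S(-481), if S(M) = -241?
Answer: -118361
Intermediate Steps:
-118120 + S(-481) = -118120 - 241 = -118361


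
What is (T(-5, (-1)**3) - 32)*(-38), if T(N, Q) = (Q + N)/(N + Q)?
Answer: 1178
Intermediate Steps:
T(N, Q) = 1 (T(N, Q) = (N + Q)/(N + Q) = 1)
(T(-5, (-1)**3) - 32)*(-38) = (1 - 32)*(-38) = -31*(-38) = 1178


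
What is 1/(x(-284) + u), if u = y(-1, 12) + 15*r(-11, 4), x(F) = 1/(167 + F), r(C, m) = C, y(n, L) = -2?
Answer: -117/19540 ≈ -0.0059877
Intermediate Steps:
u = -167 (u = -2 + 15*(-11) = -2 - 165 = -167)
1/(x(-284) + u) = 1/(1/(167 - 284) - 167) = 1/(1/(-117) - 167) = 1/(-1/117 - 167) = 1/(-19540/117) = -117/19540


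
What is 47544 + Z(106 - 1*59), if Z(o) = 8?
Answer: 47552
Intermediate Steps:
47544 + Z(106 - 1*59) = 47544 + 8 = 47552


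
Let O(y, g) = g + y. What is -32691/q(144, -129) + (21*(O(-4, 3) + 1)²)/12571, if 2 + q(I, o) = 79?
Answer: -32691/77 ≈ -424.56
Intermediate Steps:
q(I, o) = 77 (q(I, o) = -2 + 79 = 77)
-32691/q(144, -129) + (21*(O(-4, 3) + 1)²)/12571 = -32691/77 + (21*((3 - 4) + 1)²)/12571 = -32691*1/77 + (21*(-1 + 1)²)*(1/12571) = -32691/77 + (21*0²)*(1/12571) = -32691/77 + (21*0)*(1/12571) = -32691/77 + 0*(1/12571) = -32691/77 + 0 = -32691/77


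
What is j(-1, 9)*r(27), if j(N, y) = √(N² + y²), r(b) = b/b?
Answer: √82 ≈ 9.0554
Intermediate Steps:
r(b) = 1
j(-1, 9)*r(27) = √((-1)² + 9²)*1 = √(1 + 81)*1 = √82*1 = √82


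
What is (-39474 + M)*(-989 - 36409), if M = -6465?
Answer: 1718026722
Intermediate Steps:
(-39474 + M)*(-989 - 36409) = (-39474 - 6465)*(-989 - 36409) = -45939*(-37398) = 1718026722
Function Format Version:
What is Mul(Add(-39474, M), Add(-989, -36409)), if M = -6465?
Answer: 1718026722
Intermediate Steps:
Mul(Add(-39474, M), Add(-989, -36409)) = Mul(Add(-39474, -6465), Add(-989, -36409)) = Mul(-45939, -37398) = 1718026722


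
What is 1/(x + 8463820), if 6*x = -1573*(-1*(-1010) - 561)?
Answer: 6/50076643 ≈ 1.1982e-7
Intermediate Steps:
x = -706277/6 (x = (-1573*(-1*(-1010) - 561))/6 = (-1573*(1010 - 561))/6 = (-1573*449)/6 = (⅙)*(-706277) = -706277/6 ≈ -1.1771e+5)
1/(x + 8463820) = 1/(-706277/6 + 8463820) = 1/(50076643/6) = 6/50076643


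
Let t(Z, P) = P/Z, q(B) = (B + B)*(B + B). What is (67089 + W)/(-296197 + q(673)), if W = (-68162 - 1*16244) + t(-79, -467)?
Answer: -1367576/119726001 ≈ -0.011423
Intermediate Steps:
q(B) = 4*B² (q(B) = (2*B)*(2*B) = 4*B²)
W = -6667607/79 (W = (-68162 - 1*16244) - 467/(-79) = (-68162 - 16244) - 467*(-1/79) = -84406 + 467/79 = -6667607/79 ≈ -84400.)
(67089 + W)/(-296197 + q(673)) = (67089 - 6667607/79)/(-296197 + 4*673²) = -1367576/(79*(-296197 + 4*452929)) = -1367576/(79*(-296197 + 1811716)) = -1367576/79/1515519 = -1367576/79*1/1515519 = -1367576/119726001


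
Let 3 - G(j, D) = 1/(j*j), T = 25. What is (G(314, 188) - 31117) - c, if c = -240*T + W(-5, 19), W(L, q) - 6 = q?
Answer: -2478604845/98596 ≈ -25139.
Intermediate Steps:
W(L, q) = 6 + q
G(j, D) = 3 - 1/j² (G(j, D) = 3 - 1/(j*j) = 3 - 1/(j²) = 3 - 1/j²)
c = -5975 (c = -240*25 + (6 + 19) = -6000 + 25 = -5975)
(G(314, 188) - 31117) - c = ((3 - 1/314²) - 31117) - 1*(-5975) = ((3 - 1*1/98596) - 31117) + 5975 = ((3 - 1/98596) - 31117) + 5975 = (295787/98596 - 31117) + 5975 = -3067715945/98596 + 5975 = -2478604845/98596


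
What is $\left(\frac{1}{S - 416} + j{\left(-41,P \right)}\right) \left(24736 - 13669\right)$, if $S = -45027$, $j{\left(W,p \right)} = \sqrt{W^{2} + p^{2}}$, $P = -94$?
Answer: $- \frac{11067}{45443} + 11067 \sqrt{10517} \approx 1.1349 \cdot 10^{6}$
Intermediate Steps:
$\left(\frac{1}{S - 416} + j{\left(-41,P \right)}\right) \left(24736 - 13669\right) = \left(\frac{1}{-45027 - 416} + \sqrt{\left(-41\right)^{2} + \left(-94\right)^{2}}\right) \left(24736 - 13669\right) = \left(\frac{1}{-45443} + \sqrt{1681 + 8836}\right) 11067 = \left(- \frac{1}{45443} + \sqrt{10517}\right) 11067 = - \frac{11067}{45443} + 11067 \sqrt{10517}$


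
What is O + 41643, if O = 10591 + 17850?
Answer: 70084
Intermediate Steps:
O = 28441
O + 41643 = 28441 + 41643 = 70084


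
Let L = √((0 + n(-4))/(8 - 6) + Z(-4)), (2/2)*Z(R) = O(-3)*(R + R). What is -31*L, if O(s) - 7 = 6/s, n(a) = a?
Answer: -31*I*√42 ≈ -200.9*I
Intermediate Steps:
O(s) = 7 + 6/s
Z(R) = 10*R (Z(R) = (7 + 6/(-3))*(R + R) = (7 + 6*(-⅓))*(2*R) = (7 - 2)*(2*R) = 5*(2*R) = 10*R)
L = I*√42 (L = √((0 - 4)/(8 - 6) + 10*(-4)) = √(-4/2 - 40) = √(-4*½ - 40) = √(-2 - 40) = √(-42) = I*√42 ≈ 6.4807*I)
-31*L = -31*I*√42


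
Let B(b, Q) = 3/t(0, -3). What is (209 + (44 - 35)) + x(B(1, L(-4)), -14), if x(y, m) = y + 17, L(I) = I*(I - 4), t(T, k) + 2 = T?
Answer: 467/2 ≈ 233.50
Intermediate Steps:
t(T, k) = -2 + T
L(I) = I*(-4 + I)
B(b, Q) = -3/2 (B(b, Q) = 3/(-2 + 0) = 3/(-2) = 3*(-1/2) = -3/2)
x(y, m) = 17 + y
(209 + (44 - 35)) + x(B(1, L(-4)), -14) = (209 + (44 - 35)) + (17 - 3/2) = (209 + 9) + 31/2 = 218 + 31/2 = 467/2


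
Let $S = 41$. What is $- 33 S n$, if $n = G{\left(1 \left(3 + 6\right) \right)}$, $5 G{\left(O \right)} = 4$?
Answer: $- \frac{5412}{5} \approx -1082.4$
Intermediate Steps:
$G{\left(O \right)} = \frac{4}{5}$ ($G{\left(O \right)} = \frac{1}{5} \cdot 4 = \frac{4}{5}$)
$n = \frac{4}{5} \approx 0.8$
$- 33 S n = \left(-33\right) 41 \cdot \frac{4}{5} = \left(-1353\right) \frac{4}{5} = - \frac{5412}{5}$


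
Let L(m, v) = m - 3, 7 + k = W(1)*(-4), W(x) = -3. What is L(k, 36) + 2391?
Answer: 2393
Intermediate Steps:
k = 5 (k = -7 - 3*(-4) = -7 + 12 = 5)
L(m, v) = -3 + m
L(k, 36) + 2391 = (-3 + 5) + 2391 = 2 + 2391 = 2393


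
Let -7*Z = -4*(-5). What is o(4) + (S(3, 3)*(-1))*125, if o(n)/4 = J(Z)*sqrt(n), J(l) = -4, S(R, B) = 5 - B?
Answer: -282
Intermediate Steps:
Z = -20/7 (Z = -(-4)*(-5)/7 = -1/7*20 = -20/7 ≈ -2.8571)
o(n) = -16*sqrt(n) (o(n) = 4*(-4*sqrt(n)) = -16*sqrt(n))
o(4) + (S(3, 3)*(-1))*125 = -16*sqrt(4) + ((5 - 1*3)*(-1))*125 = -16*2 + ((5 - 3)*(-1))*125 = -32 + (2*(-1))*125 = -32 - 2*125 = -32 - 250 = -282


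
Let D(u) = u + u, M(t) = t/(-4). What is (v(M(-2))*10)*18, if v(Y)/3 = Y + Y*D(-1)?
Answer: -270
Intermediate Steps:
M(t) = -t/4 (M(t) = t*(-¼) = -t/4)
D(u) = 2*u
v(Y) = -3*Y (v(Y) = 3*(Y + Y*(2*(-1))) = 3*(Y + Y*(-2)) = 3*(Y - 2*Y) = 3*(-Y) = -3*Y)
(v(M(-2))*10)*18 = (-(-3)*(-2)/4*10)*18 = (-3*½*10)*18 = -3/2*10*18 = -15*18 = -270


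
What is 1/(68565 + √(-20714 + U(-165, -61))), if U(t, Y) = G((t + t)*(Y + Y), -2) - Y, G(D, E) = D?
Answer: 9795/671591374 - √19607/4701139618 ≈ 1.4555e-5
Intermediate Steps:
U(t, Y) = -Y + 4*Y*t (U(t, Y) = (t + t)*(Y + Y) - Y = (2*t)*(2*Y) - Y = 4*Y*t - Y = -Y + 4*Y*t)
1/(68565 + √(-20714 + U(-165, -61))) = 1/(68565 + √(-20714 - 61*(-1 + 4*(-165)))) = 1/(68565 + √(-20714 - 61*(-1 - 660))) = 1/(68565 + √(-20714 - 61*(-661))) = 1/(68565 + √(-20714 + 40321)) = 1/(68565 + √19607)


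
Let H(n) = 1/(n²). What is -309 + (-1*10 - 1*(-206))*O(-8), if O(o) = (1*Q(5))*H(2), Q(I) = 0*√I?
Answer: -309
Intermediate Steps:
Q(I) = 0
H(n) = n⁻²
O(o) = 0 (O(o) = (1*0)/2² = 0*(¼) = 0)
-309 + (-1*10 - 1*(-206))*O(-8) = -309 + (-1*10 - 1*(-206))*0 = -309 + (-10 + 206)*0 = -309 + 196*0 = -309 + 0 = -309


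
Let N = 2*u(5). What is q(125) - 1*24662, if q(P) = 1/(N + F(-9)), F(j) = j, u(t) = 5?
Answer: -24661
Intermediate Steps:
N = 10 (N = 2*5 = 10)
q(P) = 1 (q(P) = 1/(10 - 9) = 1/1 = 1)
q(125) - 1*24662 = 1 - 1*24662 = 1 - 24662 = -24661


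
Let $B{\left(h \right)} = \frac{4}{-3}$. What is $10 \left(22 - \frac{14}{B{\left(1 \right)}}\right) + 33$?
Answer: $358$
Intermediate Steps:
$B{\left(h \right)} = - \frac{4}{3}$ ($B{\left(h \right)} = 4 \left(- \frac{1}{3}\right) = - \frac{4}{3}$)
$10 \left(22 - \frac{14}{B{\left(1 \right)}}\right) + 33 = 10 \left(22 - \frac{14}{- \frac{4}{3}}\right) + 33 = 10 \left(22 - 14 \left(- \frac{3}{4}\right)\right) + 33 = 10 \left(22 - - \frac{21}{2}\right) + 33 = 10 \left(22 + \frac{21}{2}\right) + 33 = 10 \cdot \frac{65}{2} + 33 = 325 + 33 = 358$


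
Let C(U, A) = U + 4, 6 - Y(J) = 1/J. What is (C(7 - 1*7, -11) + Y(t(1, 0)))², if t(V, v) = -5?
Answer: 2601/25 ≈ 104.04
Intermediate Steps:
Y(J) = 6 - 1/J
C(U, A) = 4 + U
(C(7 - 1*7, -11) + Y(t(1, 0)))² = ((4 + (7 - 1*7)) + (6 - 1/(-5)))² = ((4 + (7 - 7)) + (6 - 1*(-⅕)))² = ((4 + 0) + (6 + ⅕))² = (4 + 31/5)² = (51/5)² = 2601/25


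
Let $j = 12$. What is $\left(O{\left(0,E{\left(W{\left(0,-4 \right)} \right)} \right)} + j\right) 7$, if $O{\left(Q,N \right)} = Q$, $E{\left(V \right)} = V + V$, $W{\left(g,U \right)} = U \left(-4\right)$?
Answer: $84$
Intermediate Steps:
$W{\left(g,U \right)} = - 4 U$
$E{\left(V \right)} = 2 V$
$\left(O{\left(0,E{\left(W{\left(0,-4 \right)} \right)} \right)} + j\right) 7 = \left(0 + 12\right) 7 = 12 \cdot 7 = 84$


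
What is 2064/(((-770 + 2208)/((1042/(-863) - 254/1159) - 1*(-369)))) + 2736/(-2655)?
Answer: 111709714645928/212151026785 ≈ 526.56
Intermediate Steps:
2064/(((-770 + 2208)/((1042/(-863) - 254/1159) - 1*(-369)))) + 2736/(-2655) = 2064/((1438/((1042*(-1/863) - 254*1/1159) + 369))) + 2736*(-1/2655) = 2064/((1438/((-1042/863 - 254/1159) + 369))) - 304/295 = 2064/((1438/(-1426880/1000217 + 369))) - 304/295 = 2064/((1438/(367653193/1000217))) - 304/295 = 2064/((1438*(1000217/367653193))) - 304/295 = 2064/(1438312046/367653193) - 304/295 = 2064*(367653193/1438312046) - 304/295 = 379418095176/719156023 - 304/295 = 111709714645928/212151026785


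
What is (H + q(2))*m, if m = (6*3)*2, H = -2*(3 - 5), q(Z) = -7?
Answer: -108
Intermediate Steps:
H = 4 (H = -2*(-2) = 4)
m = 36 (m = 18*2 = 36)
(H + q(2))*m = (4 - 7)*36 = -3*36 = -108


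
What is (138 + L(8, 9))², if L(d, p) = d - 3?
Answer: 20449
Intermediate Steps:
L(d, p) = -3 + d
(138 + L(8, 9))² = (138 + (-3 + 8))² = (138 + 5)² = 143² = 20449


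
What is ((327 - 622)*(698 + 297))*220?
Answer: -64575500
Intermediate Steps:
((327 - 622)*(698 + 297))*220 = -295*995*220 = -293525*220 = -64575500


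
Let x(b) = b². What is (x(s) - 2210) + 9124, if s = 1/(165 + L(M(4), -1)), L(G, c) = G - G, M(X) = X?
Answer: 188233651/27225 ≈ 6914.0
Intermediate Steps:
L(G, c) = 0
s = 1/165 (s = 1/(165 + 0) = 1/165 ≈ 0.0060606)
(x(s) - 2210) + 9124 = ((1/165)² - 2210) + 9124 = (1/27225 - 2210) + 9124 = -60167249/27225 + 9124 = 188233651/27225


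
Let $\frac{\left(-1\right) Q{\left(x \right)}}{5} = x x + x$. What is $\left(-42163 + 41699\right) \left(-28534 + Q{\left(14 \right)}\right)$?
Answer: $13726976$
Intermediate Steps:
$Q{\left(x \right)} = - 5 x - 5 x^{2}$ ($Q{\left(x \right)} = - 5 \left(x x + x\right) = - 5 \left(x^{2} + x\right) = - 5 \left(x + x^{2}\right) = - 5 x - 5 x^{2}$)
$\left(-42163 + 41699\right) \left(-28534 + Q{\left(14 \right)}\right) = \left(-42163 + 41699\right) \left(-28534 - 70 \left(1 + 14\right)\right) = - 464 \left(-28534 - 70 \cdot 15\right) = - 464 \left(-28534 - 1050\right) = \left(-464\right) \left(-29584\right) = 13726976$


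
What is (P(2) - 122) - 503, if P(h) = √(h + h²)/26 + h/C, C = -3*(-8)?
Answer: -7499/12 + √6/26 ≈ -624.82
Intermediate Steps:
C = 24
P(h) = h/24 + √(h + h²)/26 (P(h) = √(h + h²)/26 + h/24 = h/24 + √(h + h²)/26)
(P(2) - 122) - 503 = (((1/24)*2 + √(2*(1 + 2))/26) - 122) - 503 = ((1/12 + √(2*3)/26) - 122) - 503 = ((1/12 + √6/26) - 122) - 503 = (-1463/12 + √6/26) - 503 = -7499/12 + √6/26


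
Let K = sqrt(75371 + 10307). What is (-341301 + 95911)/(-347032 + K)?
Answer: 42579091240/60215561673 + 122695*sqrt(85678)/60215561673 ≈ 0.70771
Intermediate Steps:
K = sqrt(85678) ≈ 292.71
(-341301 + 95911)/(-347032 + K) = (-341301 + 95911)/(-347032 + sqrt(85678)) = -245390/(-347032 + sqrt(85678))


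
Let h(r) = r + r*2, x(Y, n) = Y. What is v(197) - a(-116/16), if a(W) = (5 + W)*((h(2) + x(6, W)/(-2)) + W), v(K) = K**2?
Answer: 620791/16 ≈ 38799.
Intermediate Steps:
h(r) = 3*r (h(r) = r + 2*r = 3*r)
a(W) = (3 + W)*(5 + W) (a(W) = (5 + W)*((3*2 + 6/(-2)) + W) = (5 + W)*((6 + 6*(-1/2)) + W) = (5 + W)*((6 - 3) + W) = (5 + W)*(3 + W) = (3 + W)*(5 + W))
v(197) - a(-116/16) = 197**2 - (15 + (-116/16)**2 + 8*(-116/16)) = 38809 - (15 + (-116*1/16)**2 + 8*(-116*1/16)) = 38809 - (15 + (-29/4)**2 + 8*(-29/4)) = 38809 - (15 + 841/16 - 58) = 38809 - 1*153/16 = 38809 - 153/16 = 620791/16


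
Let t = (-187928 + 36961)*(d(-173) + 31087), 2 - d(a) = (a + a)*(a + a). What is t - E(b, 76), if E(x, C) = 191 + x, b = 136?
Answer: 13379751982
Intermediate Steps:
d(a) = 2 - 4*a**2 (d(a) = 2 - (a + a)*(a + a) = 2 - 2*a*2*a = 2 - 4*a**2)
t = 13379752309 (t = (-187928 + 36961)*((2 - 4*(-173)**2) + 31087) = -150967*((2 - 4*29929) + 31087) = -150967*((2 - 119716) + 31087) = -150967*(-119714 + 31087) = -150967*(-88627) = 13379752309)
t - E(b, 76) = 13379752309 - (191 + 136) = 13379752309 - 1*327 = 13379752309 - 327 = 13379751982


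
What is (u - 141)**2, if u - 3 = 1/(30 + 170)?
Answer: 761704801/40000 ≈ 19043.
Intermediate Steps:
u = 601/200 (u = 3 + 1/(30 + 170) = 3 + 1/200 = 601/200 ≈ 3.0050)
(u - 141)**2 = (601/200 - 141)**2 = (-27599/200)**2 = 761704801/40000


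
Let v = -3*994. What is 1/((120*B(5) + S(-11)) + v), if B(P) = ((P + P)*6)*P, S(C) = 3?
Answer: 1/33021 ≈ 3.0284e-5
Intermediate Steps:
B(P) = 12*P² (B(P) = ((2*P)*6)*P = (12*P)*P = 12*P²)
v = -2982
1/((120*B(5) + S(-11)) + v) = 1/((120*(12*5²) + 3) - 2982) = 1/((120*(12*25) + 3) - 2982) = 1/((120*300 + 3) - 2982) = 1/((36000 + 3) - 2982) = 1/(36003 - 2982) = 1/33021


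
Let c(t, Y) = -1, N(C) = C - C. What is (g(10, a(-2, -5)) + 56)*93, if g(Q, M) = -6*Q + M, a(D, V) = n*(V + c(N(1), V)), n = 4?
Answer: -2604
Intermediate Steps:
N(C) = 0
a(D, V) = -4 + 4*V (a(D, V) = 4*(V - 1) = 4*(-1 + V) = -4 + 4*V)
g(Q, M) = M - 6*Q
(g(10, a(-2, -5)) + 56)*93 = (((-4 + 4*(-5)) - 6*10) + 56)*93 = (((-4 - 20) - 60) + 56)*93 = ((-24 - 60) + 56)*93 = (-84 + 56)*93 = -28*93 = -2604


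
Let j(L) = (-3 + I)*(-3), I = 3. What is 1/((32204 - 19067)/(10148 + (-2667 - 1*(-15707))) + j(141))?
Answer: 23188/13137 ≈ 1.7651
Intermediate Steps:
j(L) = 0 (j(L) = (-3 + 3)*(-3) = 0*(-3) = 0)
1/((32204 - 19067)/(10148 + (-2667 - 1*(-15707))) + j(141)) = 1/((32204 - 19067)/(10148 + (-2667 - 1*(-15707))) + 0) = 1/(13137/(10148 + (-2667 + 15707)) + 0) = 1/(13137/(10148 + 13040) + 0) = 1/(13137/23188 + 0) = 1/(13137/23188) = 23188/13137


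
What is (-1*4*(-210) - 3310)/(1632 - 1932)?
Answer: 247/30 ≈ 8.2333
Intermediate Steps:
(-1*4*(-210) - 3310)/(1632 - 1932) = (-4*(-210) - 3310)/(-300) = (840 - 3310)*(-1/300) = -2470*(-1/300) = 247/30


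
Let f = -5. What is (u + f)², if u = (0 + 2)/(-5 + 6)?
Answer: 9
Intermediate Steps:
u = 2 (u = 2/1 = 2*1 = 2)
(u + f)² = (2 - 5)² = (-3)² = 9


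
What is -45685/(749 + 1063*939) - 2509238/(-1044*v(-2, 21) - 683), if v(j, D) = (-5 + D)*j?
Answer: -2507987935253/32689198850 ≈ -76.722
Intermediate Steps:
v(j, D) = j*(-5 + D)
-45685/(749 + 1063*939) - 2509238/(-1044*v(-2, 21) - 683) = -45685/(749 + 1063*939) - 2509238/(-(-2088)*(-5 + 21) - 683) = -45685/(749 + 998157) - 2509238/(-(-2088)*16 - 683) = -45685/998906 - 2509238/(-1044*(-32) - 683) = -45685*1/998906 - 2509238/(33408 - 683) = -45685/998906 - 2509238/32725 = -2507987935253/32689198850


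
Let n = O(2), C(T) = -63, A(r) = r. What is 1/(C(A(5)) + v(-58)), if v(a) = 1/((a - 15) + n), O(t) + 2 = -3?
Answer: -78/4915 ≈ -0.015870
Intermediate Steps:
O(t) = -5 (O(t) = -2 - 3 = -5)
n = -5
v(a) = 1/(-20 + a) (v(a) = 1/((a - 15) - 5) = 1/((-15 + a) - 5) = 1/(-20 + a))
1/(C(A(5)) + v(-58)) = 1/(-63 + 1/(-20 - 58)) = 1/(-63 + 1/(-78)) = 1/(-63 - 1/78) = 1/(-4915/78) = -78/4915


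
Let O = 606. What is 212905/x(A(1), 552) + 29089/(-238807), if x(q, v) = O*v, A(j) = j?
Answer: 41112584767/79883807184 ≈ 0.51466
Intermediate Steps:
x(q, v) = 606*v
212905/x(A(1), 552) + 29089/(-238807) = 212905/((606*552)) + 29089/(-238807) = 212905/334512 + 29089*(-1/238807) = 212905*(1/334512) - 29089/238807 = 212905/334512 - 29089/238807 = 41112584767/79883807184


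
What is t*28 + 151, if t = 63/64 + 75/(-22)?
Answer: 14627/176 ≈ 83.108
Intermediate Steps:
t = -1707/704 (t = 63*(1/64) + 75*(-1/22) = 63/64 - 75/22 = -1707/704 ≈ -2.4247)
t*28 + 151 = -1707/704*28 + 151 = -11949/176 + 151 = 14627/176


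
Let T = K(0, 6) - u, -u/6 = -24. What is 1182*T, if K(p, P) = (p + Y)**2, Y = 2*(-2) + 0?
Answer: -151296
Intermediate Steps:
Y = -4 (Y = -4 + 0 = -4)
K(p, P) = (-4 + p)**2 (K(p, P) = (p - 4)**2 = (-4 + p)**2)
u = 144 (u = -6*(-24) = 144)
T = -128 (T = (-4 + 0)**2 - 1*144 = (-4)**2 - 144 = 16 - 144 = -128)
1182*T = 1182*(-128) = -151296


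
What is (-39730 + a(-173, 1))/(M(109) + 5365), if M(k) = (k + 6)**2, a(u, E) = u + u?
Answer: -20038/9295 ≈ -2.1558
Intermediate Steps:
a(u, E) = 2*u
M(k) = (6 + k)**2
(-39730 + a(-173, 1))/(M(109) + 5365) = (-39730 + 2*(-173))/((6 + 109)**2 + 5365) = (-39730 - 346)/(115**2 + 5365) = -40076/(13225 + 5365) = -40076/18590 = -40076*1/18590 = -20038/9295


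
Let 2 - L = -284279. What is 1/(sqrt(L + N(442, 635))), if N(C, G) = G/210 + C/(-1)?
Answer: sqrt(500697330)/11921365 ≈ 0.0018770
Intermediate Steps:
L = 284281 (L = 2 - 1*(-284279) = 2 + 284279 = 284281)
N(C, G) = -C + G/210 (N(C, G) = G*(1/210) + C*(-1) = G/210 - C = -C + G/210)
1/(sqrt(L + N(442, 635))) = 1/(sqrt(284281 + (-1*442 + (1/210)*635))) = 1/(sqrt(284281 + (-442 + 127/42))) = 1/(sqrt(284281 - 18437/42)) = 1/(sqrt(11921365/42)) = 1/(sqrt(500697330)/42) = sqrt(500697330)/11921365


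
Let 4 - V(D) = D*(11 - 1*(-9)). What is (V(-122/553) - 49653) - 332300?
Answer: -211215357/553 ≈ -3.8194e+5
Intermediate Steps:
V(D) = 4 - 20*D (V(D) = 4 - D*(11 - 1*(-9)) = 4 - D*(11 + 9) = 4 - D*20 = 4 - 20*D)
(V(-122/553) - 49653) - 332300 = ((4 - (-2440)/553) - 49653) - 332300 = ((4 - 20*(-122/553)) - 49653) - 332300 = ((4 + 2440/553) - 49653) - 332300 = (4652/553 - 49653) - 332300 = -27453457/553 - 332300 = -211215357/553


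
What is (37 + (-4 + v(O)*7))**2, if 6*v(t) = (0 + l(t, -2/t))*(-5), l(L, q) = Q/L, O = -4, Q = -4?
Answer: 26569/36 ≈ 738.03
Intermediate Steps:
l(L, q) = -4/L
v(t) = 10/(3*t) (v(t) = ((0 - 4/t)*(-5))/6 = (-4/t*(-5))/6 = (20/t)/6 = 10/(3*t))
(37 + (-4 + v(O)*7))**2 = (37 + (-4 + ((10/3)/(-4))*7))**2 = (37 + (-4 + ((10/3)*(-1/4))*7))**2 = (37 + (-4 - 5/6*7))**2 = (37 + (-4 - 35/6))**2 = (37 - 59/6)**2 = (163/6)**2 = 26569/36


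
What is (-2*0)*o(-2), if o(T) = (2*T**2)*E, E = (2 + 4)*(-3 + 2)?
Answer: 0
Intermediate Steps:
E = -6 (E = 6*(-1) = -6)
o(T) = -12*T**2 (o(T) = (2*T**2)*(-6) = -12*T**2)
(-2*0)*o(-2) = (-2*0)*(-12*(-2)**2) = 0*(-12*4) = 0*(-48) = 0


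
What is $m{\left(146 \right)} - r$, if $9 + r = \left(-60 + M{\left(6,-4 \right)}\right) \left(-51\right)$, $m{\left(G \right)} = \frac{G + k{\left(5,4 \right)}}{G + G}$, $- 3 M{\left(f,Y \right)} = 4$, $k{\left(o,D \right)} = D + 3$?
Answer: $- \frac{910595}{292} \approx -3118.5$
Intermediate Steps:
$k{\left(o,D \right)} = 3 + D$
$M{\left(f,Y \right)} = - \frac{4}{3}$ ($M{\left(f,Y \right)} = \left(- \frac{1}{3}\right) 4 = - \frac{4}{3}$)
$m{\left(G \right)} = \frac{7 + G}{2 G}$ ($m{\left(G \right)} = \frac{G + \left(3 + 4\right)}{G + G} = \frac{G + 7}{2 G} = \left(7 + G\right) \frac{1}{2 G} = \frac{7 + G}{2 G}$)
$r = 3119$ ($r = -9 + \left(-60 - \frac{4}{3}\right) \left(-51\right) = -9 - -3128 = -9 + 3128 = 3119$)
$m{\left(146 \right)} - r = \frac{7 + 146}{2 \cdot 146} - 3119 = \frac{1}{2} \cdot \frac{1}{146} \cdot 153 - 3119 = \frac{153}{292} - 3119 = - \frac{910595}{292}$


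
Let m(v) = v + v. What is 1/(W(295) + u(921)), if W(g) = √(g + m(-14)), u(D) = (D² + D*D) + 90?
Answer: 565524/959452183639 - √267/2878356550917 ≈ 5.8942e-7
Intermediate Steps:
m(v) = 2*v
u(D) = 90 + 2*D² (u(D) = (D² + D²) + 90 = 2*D² + 90 = 90 + 2*D²)
W(g) = √(-28 + g) (W(g) = √(g + 2*(-14)) = √(g - 28) = √(-28 + g))
1/(W(295) + u(921)) = 1/(√(-28 + 295) + (90 + 2*921²)) = 1/(√267 + (90 + 2*848241)) = 1/(√267 + (90 + 1696482)) = 1/(√267 + 1696572) = 1/(1696572 + √267)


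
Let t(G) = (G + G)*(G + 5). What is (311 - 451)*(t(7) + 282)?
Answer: -63000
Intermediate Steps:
t(G) = 2*G*(5 + G) (t(G) = (2*G)*(5 + G) = 2*G*(5 + G))
(311 - 451)*(t(7) + 282) = (311 - 451)*(2*7*(5 + 7) + 282) = -140*(2*7*12 + 282) = -140*(168 + 282) = -140*450 = -63000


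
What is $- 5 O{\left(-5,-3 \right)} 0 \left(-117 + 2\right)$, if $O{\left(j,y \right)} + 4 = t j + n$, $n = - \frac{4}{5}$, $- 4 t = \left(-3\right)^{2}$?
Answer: $0$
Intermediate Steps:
$t = - \frac{9}{4}$ ($t = - \frac{\left(-3\right)^{2}}{4} = \left(- \frac{1}{4}\right) 9 = - \frac{9}{4} \approx -2.25$)
$n = - \frac{4}{5}$ ($n = \left(-4\right) \frac{1}{5} = - \frac{4}{5} \approx -0.8$)
$O{\left(j,y \right)} = - \frac{24}{5} - \frac{9 j}{4}$ ($O{\left(j,y \right)} = -4 - \left(\frac{4}{5} + \frac{9 j}{4}\right) = - \frac{24}{5} - \frac{9 j}{4}$)
$- 5 O{\left(-5,-3 \right)} 0 \left(-117 + 2\right) = - 5 \left(- \frac{24}{5} - - \frac{45}{4}\right) 0 \left(-117 + 2\right) = - 5 \left(- \frac{24}{5} + \frac{45}{4}\right) 0 \left(-115\right) = \left(-5\right) \frac{129}{20} \cdot 0 \left(-115\right) = \left(- \frac{129}{4}\right) 0 \left(-115\right) = 0 \left(-115\right) = 0$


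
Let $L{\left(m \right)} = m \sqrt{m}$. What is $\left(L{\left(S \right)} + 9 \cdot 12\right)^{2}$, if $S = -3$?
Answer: $11637 - 648 i \sqrt{3} \approx 11637.0 - 1122.4 i$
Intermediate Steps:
$L{\left(m \right)} = m^{\frac{3}{2}}$
$\left(L{\left(S \right)} + 9 \cdot 12\right)^{2} = \left(\left(-3\right)^{\frac{3}{2}} + 9 \cdot 12\right)^{2} = \left(- 3 i \sqrt{3} + 108\right)^{2} = \left(108 - 3 i \sqrt{3}\right)^{2}$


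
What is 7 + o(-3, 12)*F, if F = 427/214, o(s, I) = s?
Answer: 217/214 ≈ 1.0140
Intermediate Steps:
F = 427/214 (F = 427*(1/214) = 427/214 ≈ 1.9953)
7 + o(-3, 12)*F = 7 - 3*427/214 = 7 - 1281/214 = 217/214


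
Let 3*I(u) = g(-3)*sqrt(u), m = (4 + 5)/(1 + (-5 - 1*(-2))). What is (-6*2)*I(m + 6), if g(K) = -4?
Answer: 8*sqrt(6) ≈ 19.596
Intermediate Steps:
m = -9/2 (m = 9/(1 + (-5 + 2)) = 9/(1 - 3) = 9/(-2) = 9*(-1/2) = -9/2 ≈ -4.5000)
I(u) = -4*sqrt(u)/3 (I(u) = (-4*sqrt(u))/3 = -4*sqrt(u)/3)
(-6*2)*I(m + 6) = (-6*2)*(-4*sqrt(-9/2 + 6)/3) = -(-16)*sqrt(3/2) = -(-16)*sqrt(6)/2 = -(-8)*sqrt(6) = 8*sqrt(6)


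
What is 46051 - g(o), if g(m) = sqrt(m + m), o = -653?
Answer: 46051 - I*sqrt(1306) ≈ 46051.0 - 36.139*I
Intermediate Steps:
g(m) = sqrt(2)*sqrt(m) (g(m) = sqrt(2*m) = sqrt(2)*sqrt(m))
46051 - g(o) = 46051 - sqrt(2)*sqrt(-653) = 46051 - sqrt(2)*I*sqrt(653) = 46051 - I*sqrt(1306)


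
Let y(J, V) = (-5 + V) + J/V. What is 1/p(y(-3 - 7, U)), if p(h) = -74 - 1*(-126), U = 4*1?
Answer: 1/52 ≈ 0.019231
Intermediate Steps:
U = 4
y(J, V) = -5 + V + J/V
p(h) = 52 (p(h) = -74 + 126 = 52)
1/p(y(-3 - 7, U)) = 1/52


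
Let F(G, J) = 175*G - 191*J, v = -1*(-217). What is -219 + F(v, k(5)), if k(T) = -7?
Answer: 39093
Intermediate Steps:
v = 217
F(G, J) = -191*J + 175*G
-219 + F(v, k(5)) = -219 + (-191*(-7) + 175*217) = -219 + (1337 + 37975) = -219 + 39312 = 39093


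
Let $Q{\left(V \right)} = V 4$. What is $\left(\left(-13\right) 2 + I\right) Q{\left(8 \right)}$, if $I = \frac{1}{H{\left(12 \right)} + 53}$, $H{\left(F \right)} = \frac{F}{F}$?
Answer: $- \frac{22448}{27} \approx -831.41$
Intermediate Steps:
$H{\left(F \right)} = 1$
$Q{\left(V \right)} = 4 V$
$I = \frac{1}{54}$ ($I = \frac{1}{1 + 53} = \frac{1}{54} \approx 0.018519$)
$\left(\left(-13\right) 2 + I\right) Q{\left(8 \right)} = \left(\left(-13\right) 2 + \frac{1}{54}\right) 4 \cdot 8 = \left(-26 + \frac{1}{54}\right) 32 = \left(- \frac{1403}{54}\right) 32 = - \frac{22448}{27}$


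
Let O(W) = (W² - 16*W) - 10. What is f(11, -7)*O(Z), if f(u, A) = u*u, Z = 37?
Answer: 92807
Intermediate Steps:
O(W) = -10 + W² - 16*W
f(u, A) = u²
f(11, -7)*O(Z) = 11²*(-10 + 37² - 16*37) = 121*(-10 + 1369 - 592) = 121*767 = 92807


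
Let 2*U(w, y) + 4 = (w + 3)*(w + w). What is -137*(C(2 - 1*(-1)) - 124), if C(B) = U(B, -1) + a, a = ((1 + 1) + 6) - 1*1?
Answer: 13837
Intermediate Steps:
U(w, y) = -2 + w*(3 + w) (U(w, y) = -2 + ((w + 3)*(w + w))/2 = -2 + ((3 + w)*(2*w))/2 = -2 + (2*w*(3 + w))/2 = -2 + w*(3 + w))
a = 7 (a = (2 + 6) - 1 = 8 - 1 = 7)
C(B) = 5 + B² + 3*B (C(B) = (-2 + B² + 3*B) + 7 = 5 + B² + 3*B)
-137*(C(2 - 1*(-1)) - 124) = -137*((5 + (2 - 1*(-1))² + 3*(2 - 1*(-1))) - 124) = -137*((5 + (2 + 1)² + 3*(2 + 1)) - 124) = -137*((5 + 3² + 3*3) - 124) = -137*((5 + 9 + 9) - 124) = -137*(23 - 124) = -137*(-101) = 13837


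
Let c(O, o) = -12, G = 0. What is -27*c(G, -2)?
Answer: 324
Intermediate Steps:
-27*c(G, -2) = -27*(-12) = 324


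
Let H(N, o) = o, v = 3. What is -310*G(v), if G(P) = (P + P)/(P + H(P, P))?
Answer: -310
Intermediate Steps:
G(P) = 1 (G(P) = (P + P)/(P + P) = (2*P)/((2*P)) = (2*P)*(1/(2*P)) = 1)
-310*G(v) = -310*1 = -310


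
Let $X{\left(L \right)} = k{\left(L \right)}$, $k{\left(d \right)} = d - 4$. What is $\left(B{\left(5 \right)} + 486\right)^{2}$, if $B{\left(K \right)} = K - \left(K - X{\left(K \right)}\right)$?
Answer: $237169$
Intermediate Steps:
$k{\left(d \right)} = -4 + d$
$X{\left(L \right)} = -4 + L$
$B{\left(K \right)} = -4 + K$ ($B{\left(K \right)} = K - \left(K - \left(-4 + K\right)\right) = K - 4 = -4 + K$)
$\left(B{\left(5 \right)} + 486\right)^{2} = \left(\left(-4 + 5\right) + 486\right)^{2} = \left(1 + 486\right)^{2} = 487^{2} = 237169$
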